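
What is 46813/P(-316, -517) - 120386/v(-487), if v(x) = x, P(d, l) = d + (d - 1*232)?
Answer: 81215573/420768 ≈ 193.02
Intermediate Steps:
P(d, l) = -232 + 2*d (P(d, l) = d + (d - 232) = d + (-232 + d) = -232 + 2*d)
46813/P(-316, -517) - 120386/v(-487) = 46813/(-232 + 2*(-316)) - 120386/(-487) = 46813/(-232 - 632) - 120386*(-1/487) = 46813/(-864) + 120386/487 = 46813*(-1/864) + 120386/487 = -46813/864 + 120386/487 = 81215573/420768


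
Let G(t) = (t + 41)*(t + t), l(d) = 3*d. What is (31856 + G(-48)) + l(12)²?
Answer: 33824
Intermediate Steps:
G(t) = 2*t*(41 + t) (G(t) = (41 + t)*(2*t) = 2*t*(41 + t))
(31856 + G(-48)) + l(12)² = (31856 + 2*(-48)*(41 - 48)) + (3*12)² = (31856 + 2*(-48)*(-7)) + 36² = (31856 + 672) + 1296 = 32528 + 1296 = 33824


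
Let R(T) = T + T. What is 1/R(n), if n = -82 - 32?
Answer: -1/228 ≈ -0.0043860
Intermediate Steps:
n = -114
R(T) = 2*T
1/R(n) = 1/(2*(-114)) = 1/(-228) = -1/228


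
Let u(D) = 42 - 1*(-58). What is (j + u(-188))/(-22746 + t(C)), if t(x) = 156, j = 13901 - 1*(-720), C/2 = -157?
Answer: -4907/7530 ≈ -0.65166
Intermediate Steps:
C = -314 (C = 2*(-157) = -314)
j = 14621 (j = 13901 + 720 = 14621)
u(D) = 100 (u(D) = 42 + 58 = 100)
(j + u(-188))/(-22746 + t(C)) = (14621 + 100)/(-22746 + 156) = 14721/(-22590) = 14721*(-1/22590) = -4907/7530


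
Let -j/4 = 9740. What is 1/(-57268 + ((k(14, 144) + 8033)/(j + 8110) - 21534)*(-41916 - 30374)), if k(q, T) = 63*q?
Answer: 617/960457049571 ≈ 6.4240e-10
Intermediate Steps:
j = -38960 (j = -4*9740 = -38960)
1/(-57268 + ((k(14, 144) + 8033)/(j + 8110) - 21534)*(-41916 - 30374)) = 1/(-57268 + ((63*14 + 8033)/(-38960 + 8110) - 21534)*(-41916 - 30374)) = 1/(-57268 + ((882 + 8033)/(-30850) - 21534)*(-72290)) = 1/(-57268 + (8915*(-1/30850) - 21534)*(-72290)) = 1/(-57268 + (-1783/6170 - 21534)*(-72290)) = 1/(-57268 - 132866563/6170*(-72290)) = 1/(-57268 + 960492383927/617) = 1/(960457049571/617) = 617/960457049571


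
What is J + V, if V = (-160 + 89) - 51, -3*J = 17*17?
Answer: -655/3 ≈ -218.33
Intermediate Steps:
J = -289/3 (J = -17*17/3 = -⅓*289 = -289/3 ≈ -96.333)
V = -122 (V = -71 - 51 = -122)
J + V = -289/3 - 122 = -655/3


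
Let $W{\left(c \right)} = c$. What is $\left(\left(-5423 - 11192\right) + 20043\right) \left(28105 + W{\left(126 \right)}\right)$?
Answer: $96775868$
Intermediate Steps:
$\left(\left(-5423 - 11192\right) + 20043\right) \left(28105 + W{\left(126 \right)}\right) = \left(\left(-5423 - 11192\right) + 20043\right) \left(28105 + 126\right) = \left(-16615 + 20043\right) 28231 = 3428 \cdot 28231 = 96775868$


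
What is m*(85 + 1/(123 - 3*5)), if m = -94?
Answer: -431507/54 ≈ -7990.9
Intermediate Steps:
m*(85 + 1/(123 - 3*5)) = -94*(85 + 1/(123 - 3*5)) = -94*(85 + 1/(123 - 15)) = -94*(85 + 1/108) = -94*9181/108 = -431507/54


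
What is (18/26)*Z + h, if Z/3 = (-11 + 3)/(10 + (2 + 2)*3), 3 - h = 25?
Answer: -3254/143 ≈ -22.755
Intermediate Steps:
h = -22 (h = 3 - 1*25 = 3 - 25 = -22)
Z = -12/11 (Z = 3*((-11 + 3)/(10 + (2 + 2)*3)) = 3*(-8/(10 + 4*3)) = 3*(-8/(10 + 12)) = 3*(-8/22) = 3*(-8*1/22) = 3*(-4/11) = -12/11 ≈ -1.0909)
(18/26)*Z + h = (18/26)*(-12/11) - 22 = (18*(1/26))*(-12/11) - 22 = (9/13)*(-12/11) - 22 = -108/143 - 22 = -3254/143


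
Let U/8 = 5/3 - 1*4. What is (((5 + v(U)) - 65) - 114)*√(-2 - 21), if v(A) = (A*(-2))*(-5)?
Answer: -1082*I*√23/3 ≈ -1729.7*I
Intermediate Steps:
U = -56/3 (U = 8*(5/3 - 1*4) = 8*(5*(⅓) - 4) = 8*(5/3 - 4) = 8*(-7/3) = -56/3 ≈ -18.667)
v(A) = 10*A (v(A) = -2*A*(-5) = 10*A)
(((5 + v(U)) - 65) - 114)*√(-2 - 21) = (((5 + 10*(-56/3)) - 65) - 114)*√(-2 - 21) = (((5 - 560/3) - 65) - 114)*√(-23) = ((-545/3 - 65) - 114)*(I*√23) = (-740/3 - 114)*(I*√23) = -1082*I*√23/3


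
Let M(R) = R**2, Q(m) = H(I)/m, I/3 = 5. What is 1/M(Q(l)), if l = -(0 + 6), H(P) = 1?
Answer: 36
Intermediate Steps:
I = 15 (I = 3*5 = 15)
l = -6 (l = -1*6 = -6)
Q(m) = 1/m
1/M(Q(l)) = 1/((1/(-6))**2) = 1/((-1/6)**2) = 1/(1/36) = 36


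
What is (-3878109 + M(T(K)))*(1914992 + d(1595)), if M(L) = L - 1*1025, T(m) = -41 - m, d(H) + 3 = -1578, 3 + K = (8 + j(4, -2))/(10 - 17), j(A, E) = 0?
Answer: -51957137322556/7 ≈ -7.4225e+12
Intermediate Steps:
K = -29/7 (K = -3 + (8 + 0)/(10 - 17) = -3 + 8/(-7) = -3 + 8*(-⅐) = -3 - 8/7 = -29/7 ≈ -4.1429)
d(H) = -1581 (d(H) = -3 - 1578 = -1581)
M(L) = -1025 + L (M(L) = L - 1025 = -1025 + L)
(-3878109 + M(T(K)))*(1914992 + d(1595)) = (-3878109 + (-1025 + (-41 - 1*(-29/7))))*(1914992 - 1581) = (-3878109 + (-1025 + (-41 + 29/7)))*1913411 = (-3878109 + (-1025 - 258/7))*1913411 = (-3878109 - 7433/7)*1913411 = -27154196/7*1913411 = -51957137322556/7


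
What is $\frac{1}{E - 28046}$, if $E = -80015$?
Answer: $- \frac{1}{108061} \approx -9.254 \cdot 10^{-6}$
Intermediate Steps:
$\frac{1}{E - 28046} = \frac{1}{-80015 - 28046} = \frac{1}{-108061} = - \frac{1}{108061}$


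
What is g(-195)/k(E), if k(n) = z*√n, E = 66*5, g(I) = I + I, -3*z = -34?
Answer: -39*√330/374 ≈ -1.8943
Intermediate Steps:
z = 34/3 (z = -⅓*(-34) = 34/3 ≈ 11.333)
g(I) = 2*I
E = 330
k(n) = 34*√n/3
g(-195)/k(E) = (2*(-195))/((34*√330/3)) = -39*√330/374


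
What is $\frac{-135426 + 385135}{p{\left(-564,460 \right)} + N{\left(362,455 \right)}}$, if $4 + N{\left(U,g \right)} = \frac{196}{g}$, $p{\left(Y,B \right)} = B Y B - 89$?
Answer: $- \frac{16231085}{7757262017} \approx -0.0020924$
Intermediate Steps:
$p{\left(Y,B \right)} = -89 + Y B^{2}$ ($p{\left(Y,B \right)} = Y B^{2} - 89 = -89 + Y B^{2}$)
$N{\left(U,g \right)} = -4 + \frac{196}{g}$
$\frac{-135426 + 385135}{p{\left(-564,460 \right)} + N{\left(362,455 \right)}} = \frac{-135426 + 385135}{\left(-89 - 564 \cdot 460^{2}\right) - \left(4 - \frac{196}{455}\right)} = \frac{249709}{\left(-89 - 119342400\right) + \left(-4 + 196 \cdot \frac{1}{455}\right)} = \frac{249709}{\left(-89 - 119342400\right) + \left(-4 + \frac{28}{65}\right)} = \frac{249709}{-119342489 - \frac{232}{65}} = \frac{249709}{- \frac{7757262017}{65}} = 249709 \left(- \frac{65}{7757262017}\right) = - \frac{16231085}{7757262017}$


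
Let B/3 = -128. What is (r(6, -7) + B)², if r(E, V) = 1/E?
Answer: 5303809/36 ≈ 1.4733e+5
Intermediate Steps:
B = -384 (B = 3*(-128) = -384)
(r(6, -7) + B)² = (1/6 - 384)² = (⅙ - 384)² = (-2303/6)² = 5303809/36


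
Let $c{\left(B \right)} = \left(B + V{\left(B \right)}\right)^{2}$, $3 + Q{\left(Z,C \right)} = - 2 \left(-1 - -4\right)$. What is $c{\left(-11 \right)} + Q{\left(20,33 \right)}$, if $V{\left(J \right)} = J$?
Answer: $475$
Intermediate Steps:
$Q{\left(Z,C \right)} = -9$ ($Q{\left(Z,C \right)} = -3 - 2 \left(-1 - -4\right) = -3 - 2 \left(-1 + 4\right) = -3 - 6 = -9$)
$c{\left(B \right)} = 4 B^{2}$ ($c{\left(B \right)} = \left(B + B\right)^{2} = \left(2 B\right)^{2} = 4 B^{2}$)
$c{\left(-11 \right)} + Q{\left(20,33 \right)} = 4 \left(-11\right)^{2} - 9 = 4 \cdot 121 - 9 = 484 - 9 = 475$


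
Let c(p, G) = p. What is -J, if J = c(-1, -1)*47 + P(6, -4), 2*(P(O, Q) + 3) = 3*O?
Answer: 41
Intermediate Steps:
P(O, Q) = -3 + 3*O/2 (P(O, Q) = -3 + (3*O)/2 = -3 + 3*O/2)
J = -41 (J = -1*47 + (-3 + (3/2)*6) = -47 + (-3 + 9) = -47 + 6 = -41)
-J = -1*(-41) = 41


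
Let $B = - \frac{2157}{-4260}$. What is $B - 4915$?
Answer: $- \frac{6978581}{1420} \approx -4914.5$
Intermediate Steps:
$B = \frac{719}{1420}$ ($B = \left(-2157\right) \left(- \frac{1}{4260}\right) = \frac{719}{1420} \approx 0.50634$)
$B - 4915 = \frac{719}{1420} - 4915 = - \frac{6978581}{1420}$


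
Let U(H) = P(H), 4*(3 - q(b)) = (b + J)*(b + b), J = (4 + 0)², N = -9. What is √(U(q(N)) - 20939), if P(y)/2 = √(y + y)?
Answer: √(-20939 + 2*√69) ≈ 144.65*I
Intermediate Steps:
J = 16 (J = 4² = 16)
P(y) = 2*√2*√y (P(y) = 2*√(y + y) = 2*√(2*y) = 2*(√2*√y) = 2*√2*√y)
q(b) = 3 - b*(16 + b)/2 (q(b) = 3 - (b + 16)*(b + b)/4 = 3 - (16 + b)*2*b/4 = 3 - b*(16 + b)/2)
U(H) = 2*√2*√H
√(U(q(N)) - 20939) = √(2*√2*√(3 - 8*(-9) - ½*(-9)²) - 20939) = √(2*√2*√(3 + 72 - ½*81) - 20939) = √(2*√2*√(3 + 72 - 81/2) - 20939) = √(2*√2*√(69/2) - 20939) = √(2*√2*(√138/2) - 20939) = √(2*√69 - 20939) = √(-20939 + 2*√69)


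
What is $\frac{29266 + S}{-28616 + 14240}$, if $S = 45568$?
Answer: $- \frac{37417}{7188} \approx -5.2055$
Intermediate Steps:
$\frac{29266 + S}{-28616 + 14240} = \frac{29266 + 45568}{-28616 + 14240} = \frac{74834}{-14376} = 74834 \left(- \frac{1}{14376}\right) = - \frac{37417}{7188}$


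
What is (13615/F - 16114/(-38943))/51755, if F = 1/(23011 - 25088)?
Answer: -1101243962651/2015494965 ≈ -546.39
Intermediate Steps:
F = -1/2077 (F = 1/(-2077) = -1/2077 ≈ -0.00048146)
(13615/F - 16114/(-38943))/51755 = (13615/(-1/2077) - 16114/(-38943))/51755 = (13615*(-2077) - 16114*(-1/38943))*(1/51755) = (-28278355 + 16114/38943)*(1/51755) = -1101243962651/38943*1/51755 = -1101243962651/2015494965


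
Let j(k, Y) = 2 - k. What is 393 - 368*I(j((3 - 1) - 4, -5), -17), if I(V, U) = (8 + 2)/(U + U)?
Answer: 8521/17 ≈ 501.24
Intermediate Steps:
I(V, U) = 5/U (I(V, U) = 10/((2*U)) = 10*(1/(2*U)) = 5/U)
393 - 368*I(j((3 - 1) - 4, -5), -17) = 393 - 1840/(-17) = 393 - 1840*(-1)/17 = 393 - 368*(-5/17) = 393 + 1840/17 = 8521/17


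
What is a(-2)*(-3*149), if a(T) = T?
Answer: 894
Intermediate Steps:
a(-2)*(-3*149) = -(-6)*149 = -2*(-447) = 894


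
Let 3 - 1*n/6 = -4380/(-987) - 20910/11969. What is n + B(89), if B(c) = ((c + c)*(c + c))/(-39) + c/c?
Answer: -124326688243/153574239 ≈ -809.55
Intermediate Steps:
n = 7308318/3937801 (n = 18 - 6*(-4380/(-987) - 20910/11969) = 18 - 6*(-4380*(-1/987) - 20910*1/11969) = 18 - 6*(1460/329 - 20910/11969) = 18 - 6*10595350/3937801 = 18 - 63572100/3937801 = 7308318/3937801 ≈ 1.8559)
B(c) = 1 - 4*c²/39 (B(c) = ((2*c)*(2*c))*(-1/39) + 1 = (4*c²)*(-1/39) + 1 = -4*c²/39 + 1 = 1 - 4*c²/39)
n + B(89) = 7308318/3937801 + (1 - 4/39*89²) = 7308318/3937801 + (1 - 4/39*7921) = 7308318/3937801 + (1 - 31684/39) = 7308318/3937801 - 31645/39 = -124326688243/153574239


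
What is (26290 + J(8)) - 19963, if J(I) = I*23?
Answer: 6511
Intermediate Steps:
J(I) = 23*I
(26290 + J(8)) - 19963 = (26290 + 23*8) - 19963 = (26290 + 184) - 19963 = 26474 - 19963 = 6511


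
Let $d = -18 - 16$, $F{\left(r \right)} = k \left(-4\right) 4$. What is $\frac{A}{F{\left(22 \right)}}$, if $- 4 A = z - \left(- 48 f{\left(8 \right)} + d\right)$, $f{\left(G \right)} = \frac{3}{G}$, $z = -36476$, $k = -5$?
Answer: $\frac{4553}{40} \approx 113.82$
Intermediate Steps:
$F{\left(r \right)} = 80$ ($F{\left(r \right)} = \left(-5\right) \left(-4\right) 4 = 20 \cdot 4 = 80$)
$d = -34$
$A = 9106$ ($A = - \frac{-36476 - \left(- 48 \cdot \frac{3}{8} - 34\right)}{4} = - \frac{-36476 - \left(- 48 \cdot 3 \cdot \frac{1}{8} - 34\right)}{4} = - \frac{-36476 - \left(\left(-48\right) \frac{3}{8} - 34\right)}{4} = - \frac{-36476 - \left(-18 - 34\right)}{4} = - \frac{-36476 - -52}{4} = - \frac{-36476 + 52}{4} = \left(- \frac{1}{4}\right) \left(-36424\right) = 9106$)
$\frac{A}{F{\left(22 \right)}} = \frac{9106}{80} = 9106 \cdot \frac{1}{80} = \frac{4553}{40}$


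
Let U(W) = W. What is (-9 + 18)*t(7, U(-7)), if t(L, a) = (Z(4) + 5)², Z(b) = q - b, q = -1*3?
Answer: 36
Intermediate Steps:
q = -3
Z(b) = -3 - b
t(L, a) = 4 (t(L, a) = ((-3 - 1*4) + 5)² = ((-3 - 4) + 5)² = (-7 + 5)² = (-2)² = 4)
(-9 + 18)*t(7, U(-7)) = (-9 + 18)*4 = 9*4 = 36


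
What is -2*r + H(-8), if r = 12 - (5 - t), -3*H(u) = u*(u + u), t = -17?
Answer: -68/3 ≈ -22.667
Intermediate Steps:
H(u) = -2*u²/3 (H(u) = -u*(u + u)/3 = -u*2*u/3 = -2*u²/3)
r = -10 (r = 12 - (5 - 1*(-17)) = 12 - (5 + 17) = 12 - 1*22 = 12 - 22 = -10)
-2*r + H(-8) = -2*(-10) - ⅔*(-8)² = 20 - ⅔*64 = 20 - 128/3 = -68/3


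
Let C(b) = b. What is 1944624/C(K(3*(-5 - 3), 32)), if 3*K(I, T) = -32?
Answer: -364617/2 ≈ -1.8231e+5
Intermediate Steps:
K(I, T) = -32/3 (K(I, T) = (1/3)*(-32) = -32/3)
1944624/C(K(3*(-5 - 3), 32)) = 1944624/(-32/3) = 1944624*(-3/32) = -364617/2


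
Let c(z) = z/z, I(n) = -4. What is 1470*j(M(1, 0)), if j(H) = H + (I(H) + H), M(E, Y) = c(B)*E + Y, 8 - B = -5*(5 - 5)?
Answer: -2940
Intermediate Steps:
B = 8 (B = 8 - (-5)*(5 - 5) = 8 - (-5)*0 = 8 - 1*0 = 8 + 0 = 8)
c(z) = 1
M(E, Y) = E + Y (M(E, Y) = 1*E + Y = E + Y)
j(H) = -4 + 2*H (j(H) = H + (-4 + H) = -4 + 2*H)
1470*j(M(1, 0)) = 1470*(-4 + 2*(1 + 0)) = 1470*(-4 + 2*1) = 1470*(-4 + 2) = 1470*(-2) = -2940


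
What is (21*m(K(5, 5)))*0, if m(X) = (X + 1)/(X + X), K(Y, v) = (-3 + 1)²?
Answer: 0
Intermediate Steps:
K(Y, v) = 4 (K(Y, v) = (-2)² = 4)
m(X) = (1 + X)/(2*X) (m(X) = (1 + X)/((2*X)) = (1 + X)*(1/(2*X)) = (1 + X)/(2*X))
(21*m(K(5, 5)))*0 = (21*((½)*(1 + 4)/4))*0 = (21*((½)*(¼)*5))*0 = (21*(5/8))*0 = (105/8)*0 = 0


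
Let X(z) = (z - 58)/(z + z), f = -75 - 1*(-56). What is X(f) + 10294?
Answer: 391249/38 ≈ 10296.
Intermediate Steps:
f = -19 (f = -75 + 56 = -19)
X(z) = (-58 + z)/(2*z) (X(z) = (-58 + z)/((2*z)) = (-58 + z)*(1/(2*z)) = (-58 + z)/(2*z))
X(f) + 10294 = (1/2)*(-58 - 19)/(-19) + 10294 = (1/2)*(-1/19)*(-77) + 10294 = 77/38 + 10294 = 391249/38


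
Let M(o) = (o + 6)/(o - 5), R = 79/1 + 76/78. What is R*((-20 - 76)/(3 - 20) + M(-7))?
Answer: 3646111/7956 ≈ 458.28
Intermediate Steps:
R = 3119/39 (R = 79*1 + 76*(1/78) = 79 + 38/39 = 3119/39 ≈ 79.974)
M(o) = (6 + o)/(-5 + o)
R*((-20 - 76)/(3 - 20) + M(-7)) = 3119*((-20 - 76)/(3 - 20) + (6 - 7)/(-5 - 7))/39 = 3119*(-96/(-17) - 1/(-12))/39 = 3119*(-96*(-1/17) - 1/12*(-1))/39 = 3119*(96/17 + 1/12)/39 = (3119/39)*(1169/204) = 3646111/7956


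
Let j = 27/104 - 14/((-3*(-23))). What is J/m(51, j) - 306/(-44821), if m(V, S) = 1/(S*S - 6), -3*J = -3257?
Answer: -45079807547473411/6924168957888 ≈ -6510.5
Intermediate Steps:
J = 3257/3 (J = -1/3*(-3257) = 3257/3 ≈ 1085.7)
j = 407/7176 (j = 27*(1/104) - 14/69 = 27/104 - 14*1/69 = 27/104 - 14/69 = 407/7176 ≈ 0.056717)
m(V, S) = 1/(-6 + S**2) (m(V, S) = 1/(S**2 - 6) = 1/(-6 + S**2))
J/m(51, j) - 306/(-44821) = 3257/(3*(1/(-6 + (407/7176)**2))) - 306/(-44821) = 3257/(3*(1/(-6 + 165649/51494976))) - 306*(-1/44821) = 3257/(3*(1/(-308804207/51494976))) + 306/44821 = 3257/(3*(-51494976/308804207)) + 306/44821 = (3257/3)*(-308804207/51494976) + 306/44821 = -1005775302199/154484928 + 306/44821 = -45079807547473411/6924168957888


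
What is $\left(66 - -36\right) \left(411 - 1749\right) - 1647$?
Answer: $-138123$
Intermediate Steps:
$\left(66 - -36\right) \left(411 - 1749\right) - 1647 = \left(66 + \left(54 - 18\right)\right) \left(-1338\right) - 1647 = \left(66 + 36\right) \left(-1338\right) - 1647 = 102 \left(-1338\right) - 1647 = -136476 - 1647 = -138123$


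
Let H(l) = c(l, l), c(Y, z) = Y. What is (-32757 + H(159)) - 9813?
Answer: -42411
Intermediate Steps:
H(l) = l
(-32757 + H(159)) - 9813 = (-32757 + 159) - 9813 = -32598 - 9813 = -42411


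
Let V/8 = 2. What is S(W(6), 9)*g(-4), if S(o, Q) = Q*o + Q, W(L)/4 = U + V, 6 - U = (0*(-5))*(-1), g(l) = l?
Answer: -3204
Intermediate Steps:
V = 16 (V = 8*2 = 16)
U = 6 (U = 6 - 0*(-5)*(-1) = 6 - 0*(-1) = 6 - 1*0 = 6 + 0 = 6)
W(L) = 88 (W(L) = 4*(6 + 16) = 4*22 = 88)
S(o, Q) = Q + Q*o
S(W(6), 9)*g(-4) = (9*(1 + 88))*(-4) = (9*89)*(-4) = 801*(-4) = -3204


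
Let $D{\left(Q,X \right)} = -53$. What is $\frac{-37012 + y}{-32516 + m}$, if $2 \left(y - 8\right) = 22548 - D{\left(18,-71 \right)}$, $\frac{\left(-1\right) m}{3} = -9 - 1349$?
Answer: $\frac{51407}{56884} \approx 0.90372$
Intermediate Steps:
$m = 4074$ ($m = - 3 \left(-9 - 1349\right) = \left(-3\right) \left(-1358\right) = 4074$)
$y = \frac{22617}{2}$ ($y = 8 + \frac{22548 - -53}{2} = 8 + \frac{22548 + 53}{2} = 8 + \frac{1}{2} \cdot 22601 = 8 + \frac{22601}{2} = \frac{22617}{2} \approx 11309.0$)
$\frac{-37012 + y}{-32516 + m} = \frac{-37012 + \frac{22617}{2}}{-32516 + 4074} = - \frac{51407}{2 \left(-28442\right)} = \left(- \frac{51407}{2}\right) \left(- \frac{1}{28442}\right) = \frac{51407}{56884}$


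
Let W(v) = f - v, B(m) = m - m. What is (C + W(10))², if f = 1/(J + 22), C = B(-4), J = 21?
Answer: 184041/1849 ≈ 99.535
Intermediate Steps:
B(m) = 0
C = 0
f = 1/43 (f = 1/(21 + 22) = 1/43 ≈ 0.023256)
W(v) = 1/43 - v
(C + W(10))² = (0 + (1/43 - 1*10))² = (0 + (1/43 - 10))² = (0 - 429/43)² = (-429/43)² = 184041/1849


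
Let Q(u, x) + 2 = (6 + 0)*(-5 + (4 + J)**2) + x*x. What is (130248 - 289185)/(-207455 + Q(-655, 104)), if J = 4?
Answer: 52979/65429 ≈ 0.80972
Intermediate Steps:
Q(u, x) = 352 + x**2 (Q(u, x) = -2 + ((6 + 0)*(-5 + (4 + 4)**2) + x*x) = -2 + (6*(-5 + 8**2) + x**2) = -2 + (6*(-5 + 64) + x**2) = -2 + (6*59 + x**2) = -2 + (354 + x**2) = 352 + x**2)
(130248 - 289185)/(-207455 + Q(-655, 104)) = (130248 - 289185)/(-207455 + (352 + 104**2)) = -158937/(-207455 + (352 + 10816)) = -158937/(-207455 + 11168) = -158937/(-196287) = -158937*(-1/196287) = 52979/65429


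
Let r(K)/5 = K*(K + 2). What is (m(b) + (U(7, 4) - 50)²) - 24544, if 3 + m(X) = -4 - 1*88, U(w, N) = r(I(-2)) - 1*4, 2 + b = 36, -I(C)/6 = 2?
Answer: 273477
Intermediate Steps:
I(C) = -12 (I(C) = -6*2 = -12)
b = 34 (b = -2 + 36 = 34)
r(K) = 5*K*(2 + K) (r(K) = 5*(K*(K + 2)) = 5*(K*(2 + K)) = 5*K*(2 + K))
U(w, N) = 596 (U(w, N) = 5*(-12)*(2 - 12) - 1*4 = 5*(-12)*(-10) - 4 = 600 - 4 = 596)
m(X) = -95 (m(X) = -3 + (-4 - 1*88) = -3 + (-4 - 88) = -3 - 92 = -95)
(m(b) + (U(7, 4) - 50)²) - 24544 = (-95 + (596 - 50)²) - 24544 = (-95 + 546²) - 24544 = (-95 + 298116) - 24544 = 298021 - 24544 = 273477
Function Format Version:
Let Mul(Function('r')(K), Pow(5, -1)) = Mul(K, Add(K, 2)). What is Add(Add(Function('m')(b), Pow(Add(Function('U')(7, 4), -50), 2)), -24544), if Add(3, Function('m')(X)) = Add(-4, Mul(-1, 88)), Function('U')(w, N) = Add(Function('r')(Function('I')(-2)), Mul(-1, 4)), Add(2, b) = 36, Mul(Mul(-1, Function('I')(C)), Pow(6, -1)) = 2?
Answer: 273477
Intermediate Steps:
Function('I')(C) = -12 (Function('I')(C) = Mul(-6, 2) = -12)
b = 34 (b = Add(-2, 36) = 34)
Function('r')(K) = Mul(5, K, Add(2, K)) (Function('r')(K) = Mul(5, Mul(K, Add(K, 2))) = Mul(5, Mul(K, Add(2, K))) = Mul(5, K, Add(2, K)))
Function('U')(w, N) = 596 (Function('U')(w, N) = Add(Mul(5, -12, Add(2, -12)), Mul(-1, 4)) = Add(Mul(5, -12, -10), -4) = Add(600, -4) = 596)
Function('m')(X) = -95 (Function('m')(X) = Add(-3, Add(-4, Mul(-1, 88))) = Add(-3, Add(-4, -88)) = Add(-3, -92) = -95)
Add(Add(Function('m')(b), Pow(Add(Function('U')(7, 4), -50), 2)), -24544) = Add(Add(-95, Pow(Add(596, -50), 2)), -24544) = Add(Add(-95, Pow(546, 2)), -24544) = Add(Add(-95, 298116), -24544) = Add(298021, -24544) = 273477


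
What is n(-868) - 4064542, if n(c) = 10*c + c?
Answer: -4074090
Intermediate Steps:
n(c) = 11*c
n(-868) - 4064542 = 11*(-868) - 4064542 = -9548 - 4064542 = -4074090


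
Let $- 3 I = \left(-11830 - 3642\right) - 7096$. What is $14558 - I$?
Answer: $\frac{21106}{3} \approx 7035.3$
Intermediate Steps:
$I = \frac{22568}{3}$ ($I = - \frac{\left(-11830 - 3642\right) - 7096}{3} = - \frac{-15472 - 7096}{3} = \left(- \frac{1}{3}\right) \left(-22568\right) = \frac{22568}{3} \approx 7522.7$)
$14558 - I = 14558 - \frac{22568}{3} = \frac{21106}{3}$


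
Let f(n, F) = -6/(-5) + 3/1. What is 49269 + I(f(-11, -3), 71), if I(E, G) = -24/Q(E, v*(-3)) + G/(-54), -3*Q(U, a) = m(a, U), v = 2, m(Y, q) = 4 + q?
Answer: 109098095/2214 ≈ 49276.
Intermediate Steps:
f(n, F) = 21/5 (f(n, F) = -6*(-⅕) + 3*1 = 6/5 + 3 = 21/5)
Q(U, a) = -4/3 - U/3 (Q(U, a) = -(4 + U)/3 = -4/3 - U/3)
I(E, G) = -24/(-4/3 - E/3) - G/54 (I(E, G) = -24/(-4/3 - E/3) + G/(-54) = -24/(-4/3 - E/3) + G*(-1/54) = -24/(-4/3 - E/3) - G/54)
49269 + I(f(-11, -3), 71) = 49269 + (3888 - 1*71*(4 + 21/5))/(54*(4 + 21/5)) = 49269 + (3888 - 1*71*41/5)/(54*(41/5)) = 49269 + (1/54)*(5/41)*(3888 - 2911/5) = 49269 + (1/54)*(5/41)*(16529/5) = 49269 + 16529/2214 = 109098095/2214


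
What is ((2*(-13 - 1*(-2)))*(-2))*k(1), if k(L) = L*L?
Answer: 44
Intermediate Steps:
k(L) = L**2
((2*(-13 - 1*(-2)))*(-2))*k(1) = ((2*(-13 - 1*(-2)))*(-2))*1**2 = ((2*(-13 + 2))*(-2))*1 = ((2*(-11))*(-2))*1 = -22*(-2)*1 = 44*1 = 44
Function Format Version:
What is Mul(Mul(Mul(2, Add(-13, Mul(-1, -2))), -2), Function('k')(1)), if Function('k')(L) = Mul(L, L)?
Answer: 44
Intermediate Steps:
Function('k')(L) = Pow(L, 2)
Mul(Mul(Mul(2, Add(-13, Mul(-1, -2))), -2), Function('k')(1)) = Mul(Mul(Mul(2, Add(-13, Mul(-1, -2))), -2), Pow(1, 2)) = Mul(Mul(Mul(2, Add(-13, 2)), -2), 1) = Mul(Mul(Mul(2, -11), -2), 1) = Mul(Mul(-22, -2), 1) = Mul(44, 1) = 44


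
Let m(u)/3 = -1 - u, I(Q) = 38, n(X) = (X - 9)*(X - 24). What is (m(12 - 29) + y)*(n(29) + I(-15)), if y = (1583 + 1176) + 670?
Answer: 479826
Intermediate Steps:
n(X) = (-24 + X)*(-9 + X) (n(X) = (-9 + X)*(-24 + X) = (-24 + X)*(-9 + X))
m(u) = -3 - 3*u (m(u) = 3*(-1 - u) = -3 - 3*u)
y = 3429 (y = 2759 + 670 = 3429)
(m(12 - 29) + y)*(n(29) + I(-15)) = ((-3 - 3*(12 - 29)) + 3429)*((216 + 29² - 33*29) + 38) = ((-3 - 3*(-17)) + 3429)*((216 + 841 - 957) + 38) = ((-3 + 51) + 3429)*(100 + 38) = (48 + 3429)*138 = 3477*138 = 479826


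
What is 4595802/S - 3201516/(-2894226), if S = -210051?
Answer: -701600444552/33774170307 ≈ -20.773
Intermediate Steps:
4595802/S - 3201516/(-2894226) = 4595802/(-210051) - 3201516/(-2894226) = 4595802*(-1/210051) - 3201516*(-1/2894226) = -1531934/70017 + 533586/482371 = -701600444552/33774170307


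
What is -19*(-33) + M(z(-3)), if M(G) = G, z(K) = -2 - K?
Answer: 628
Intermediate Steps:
-19*(-33) + M(z(-3)) = -19*(-33) + (-2 - 1*(-3)) = 627 + (-2 + 3) = 627 + 1 = 628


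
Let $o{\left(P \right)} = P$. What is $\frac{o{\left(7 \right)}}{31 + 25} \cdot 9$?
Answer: $\frac{9}{8} \approx 1.125$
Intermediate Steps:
$\frac{o{\left(7 \right)}}{31 + 25} \cdot 9 = \frac{7}{31 + 25} \cdot 9 = \frac{7}{56} \cdot 9 = 7 \cdot \frac{1}{56} \cdot 9 = \frac{1}{8} \cdot 9 = \frac{9}{8}$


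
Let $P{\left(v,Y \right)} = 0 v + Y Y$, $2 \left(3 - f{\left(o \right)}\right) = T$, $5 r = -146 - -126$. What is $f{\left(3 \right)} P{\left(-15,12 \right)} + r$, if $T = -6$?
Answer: $860$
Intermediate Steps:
$r = -4$ ($r = \frac{-146 - -126}{5} = \frac{-146 + 126}{5} = \frac{1}{5} \left(-20\right) = -4$)
$f{\left(o \right)} = 6$ ($f{\left(o \right)} = 3 - -3 = 3 + 3 = 6$)
$P{\left(v,Y \right)} = Y^{2}$ ($P{\left(v,Y \right)} = 0 + Y^{2} = Y^{2}$)
$f{\left(3 \right)} P{\left(-15,12 \right)} + r = 6 \cdot 12^{2} - 4 = 6 \cdot 144 - 4 = 864 - 4 = 860$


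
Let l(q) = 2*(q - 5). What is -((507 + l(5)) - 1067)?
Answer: 560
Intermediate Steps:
l(q) = -10 + 2*q (l(q) = 2*(-5 + q) = -10 + 2*q)
-((507 + l(5)) - 1067) = -((507 + (-10 + 2*5)) - 1067) = -((507 + (-10 + 10)) - 1067) = -((507 + 0) - 1067) = -(507 - 1067) = -1*(-560) = 560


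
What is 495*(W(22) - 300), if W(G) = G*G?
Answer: 91080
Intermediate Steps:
W(G) = G²
495*(W(22) - 300) = 495*(22² - 300) = 495*(484 - 300) = 495*184 = 91080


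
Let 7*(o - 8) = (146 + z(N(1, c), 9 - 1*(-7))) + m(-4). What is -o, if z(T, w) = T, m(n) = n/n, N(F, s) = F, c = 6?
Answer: -204/7 ≈ -29.143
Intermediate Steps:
m(n) = 1
o = 204/7 (o = 8 + ((146 + 1) + 1)/7 = 8 + (147 + 1)/7 = 8 + (⅐)*148 = 8 + 148/7 = 204/7 ≈ 29.143)
-o = -1*204/7 = -204/7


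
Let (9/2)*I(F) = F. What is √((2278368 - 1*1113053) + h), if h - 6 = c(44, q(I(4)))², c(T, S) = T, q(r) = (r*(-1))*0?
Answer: √1167257 ≈ 1080.4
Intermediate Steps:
I(F) = 2*F/9
q(r) = 0 (q(r) = -r*0 = 0)
h = 1942 (h = 6 + 44² = 6 + 1936 = 1942)
√((2278368 - 1*1113053) + h) = √((2278368 - 1*1113053) + 1942) = √((2278368 - 1113053) + 1942) = √(1165315 + 1942) = √1167257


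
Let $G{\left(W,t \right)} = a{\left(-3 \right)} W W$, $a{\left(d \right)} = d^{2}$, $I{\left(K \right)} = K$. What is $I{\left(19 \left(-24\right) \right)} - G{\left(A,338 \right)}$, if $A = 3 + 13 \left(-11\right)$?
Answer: $-176856$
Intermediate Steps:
$A = -140$ ($A = 3 - 143 = -140$)
$G{\left(W,t \right)} = 9 W^{2}$ ($G{\left(W,t \right)} = \left(-3\right)^{2} W W = 9 W W = 9 W^{2}$)
$I{\left(19 \left(-24\right) \right)} - G{\left(A,338 \right)} = 19 \left(-24\right) - 9 \left(-140\right)^{2} = -456 - 9 \cdot 19600 = -456 - 176400 = -176856$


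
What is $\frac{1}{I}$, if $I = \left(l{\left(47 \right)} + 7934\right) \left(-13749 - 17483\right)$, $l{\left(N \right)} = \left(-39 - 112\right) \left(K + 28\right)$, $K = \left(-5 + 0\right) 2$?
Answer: $- \frac{1}{162906112} \approx -6.1385 \cdot 10^{-9}$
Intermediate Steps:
$K = -10$ ($K = \left(-5\right) 2 = -10$)
$l{\left(N \right)} = -2718$ ($l{\left(N \right)} = \left(-39 - 112\right) \left(-10 + 28\right) = \left(-151\right) 18 = -2718$)
$I = -162906112$ ($I = \left(-2718 + 7934\right) \left(-13749 - 17483\right) = 5216 \left(-31232\right) = -162906112$)
$\frac{1}{I} = \frac{1}{-162906112} = - \frac{1}{162906112}$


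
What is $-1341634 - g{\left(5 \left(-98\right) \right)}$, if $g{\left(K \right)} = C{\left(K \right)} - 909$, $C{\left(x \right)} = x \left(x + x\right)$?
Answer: $-1820925$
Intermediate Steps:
$C{\left(x \right)} = 2 x^{2}$ ($C{\left(x \right)} = x 2 x = 2 x^{2}$)
$g{\left(K \right)} = -909 + 2 K^{2}$ ($g{\left(K \right)} = 2 K^{2} - 909 = -909 + 2 K^{2}$)
$-1341634 - g{\left(5 \left(-98\right) \right)} = -1341634 - \left(-909 + 2 \left(5 \left(-98\right)\right)^{2}\right) = -1341634 - \left(-909 + 2 \left(-490\right)^{2}\right) = -1341634 - \left(-909 + 2 \cdot 240100\right) = -1341634 - \left(-909 + 480200\right) = -1341634 - 479291 = -1820925$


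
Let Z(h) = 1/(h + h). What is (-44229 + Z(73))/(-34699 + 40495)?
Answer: -6457433/846216 ≈ -7.6310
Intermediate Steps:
Z(h) = 1/(2*h)
(-44229 + Z(73))/(-34699 + 40495) = (-44229 + (½)/73)/(-34699 + 40495) = (-44229 + (½)*(1/73))/5796 = (-44229 + 1/146)*(1/5796) = -6457433/146*1/5796 = -6457433/846216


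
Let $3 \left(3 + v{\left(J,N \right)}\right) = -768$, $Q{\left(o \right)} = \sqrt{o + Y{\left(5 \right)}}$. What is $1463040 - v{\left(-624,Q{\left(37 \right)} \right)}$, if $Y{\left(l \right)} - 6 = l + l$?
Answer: $1463299$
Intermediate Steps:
$Y{\left(l \right)} = 6 + 2 l$ ($Y{\left(l \right)} = 6 + \left(l + l\right) = 6 + 2 l$)
$Q{\left(o \right)} = \sqrt{16 + o}$ ($Q{\left(o \right)} = \sqrt{o + \left(6 + 2 \cdot 5\right)} = \sqrt{o + \left(6 + 10\right)} = \sqrt{o + 16} = \sqrt{16 + o}$)
$v{\left(J,N \right)} = -259$ ($v{\left(J,N \right)} = -3 + \frac{1}{3} \left(-768\right) = -3 - 256 = -259$)
$1463040 - v{\left(-624,Q{\left(37 \right)} \right)} = 1463040 - -259 = 1463040 + 259 = 1463299$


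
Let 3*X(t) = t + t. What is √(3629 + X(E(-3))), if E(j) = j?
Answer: 3*√403 ≈ 60.225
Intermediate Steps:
X(t) = 2*t/3 (X(t) = (t + t)/3 = (2*t)/3 = 2*t/3)
√(3629 + X(E(-3))) = √(3629 + (⅔)*(-3)) = √(3629 - 2) = √3627 = 3*√403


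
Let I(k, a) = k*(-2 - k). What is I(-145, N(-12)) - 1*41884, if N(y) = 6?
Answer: -62619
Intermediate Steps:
I(-145, N(-12)) - 1*41884 = -1*(-145)*(2 - 145) - 1*41884 = -1*(-145)*(-143) - 41884 = -20735 - 41884 = -62619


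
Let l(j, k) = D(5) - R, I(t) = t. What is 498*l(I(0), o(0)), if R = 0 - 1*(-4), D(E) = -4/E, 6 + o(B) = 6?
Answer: -11952/5 ≈ -2390.4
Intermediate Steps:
o(B) = 0 (o(B) = -6 + 6 = 0)
R = 4 (R = 0 + 4 = 4)
l(j, k) = -24/5 (l(j, k) = -4/5 - 1*4 = -4*⅕ - 4 = -⅘ - 4 = -24/5)
498*l(I(0), o(0)) = 498*(-24/5) = -11952/5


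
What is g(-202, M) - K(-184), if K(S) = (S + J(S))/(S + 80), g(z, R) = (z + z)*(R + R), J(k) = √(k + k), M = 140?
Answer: -1470583/13 + I*√23/26 ≈ -1.1312e+5 + 0.18446*I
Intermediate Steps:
J(k) = √2*√k (J(k) = √(2*k) = √2*√k)
g(z, R) = 4*R*z (g(z, R) = (2*z)*(2*R) = 4*R*z)
K(S) = (S + √2*√S)/(80 + S) (K(S) = (S + √2*√S)/(S + 80) = (S + √2*√S)/(80 + S))
g(-202, M) - K(-184) = 4*140*(-202) - (-184 + √2*√(-184))/(80 - 184) = -113120 - (-184 + √2*(2*I*√46))/(-104) = -113120 - (-1)*(-184 + 4*I*√23)/104 = -113120 - (23/13 - I*√23/26) = -113120 + (-23/13 + I*√23/26) = -1470583/13 + I*√23/26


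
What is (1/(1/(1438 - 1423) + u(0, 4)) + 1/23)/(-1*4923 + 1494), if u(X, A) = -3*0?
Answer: -346/78867 ≈ -0.0043871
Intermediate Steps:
u(X, A) = 0
(1/(1/(1438 - 1423) + u(0, 4)) + 1/23)/(-1*4923 + 1494) = (1/(1/(1438 - 1423) + 0) + 1/23)/(-1*4923 + 1494) = (1/(1/15 + 0) + 1/23)/(-4923 + 1494) = (1/(1/15 + 0) + 1/23)/(-3429) = (1/(1/15) + 1/23)*(-1/3429) = (15 + 1/23)*(-1/3429) = (346/23)*(-1/3429) = -346/78867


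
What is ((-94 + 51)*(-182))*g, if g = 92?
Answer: 719992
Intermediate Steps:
((-94 + 51)*(-182))*g = ((-94 + 51)*(-182))*92 = -43*(-182)*92 = 7826*92 = 719992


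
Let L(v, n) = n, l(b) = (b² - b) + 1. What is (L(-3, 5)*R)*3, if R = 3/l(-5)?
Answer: 45/31 ≈ 1.4516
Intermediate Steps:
l(b) = 1 + b² - b
R = 3/31 (R = 3/(1 + (-5)² - 1*(-5)) = 3/(1 + 25 + 5) = 3/31 ≈ 0.096774)
(L(-3, 5)*R)*3 = (5*(3/31))*3 = (15/31)*3 = 45/31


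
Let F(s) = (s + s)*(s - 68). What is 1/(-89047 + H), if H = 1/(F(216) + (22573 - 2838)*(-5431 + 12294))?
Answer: -135505241/12066335195326 ≈ -1.1230e-5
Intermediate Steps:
F(s) = 2*s*(-68 + s) (F(s) = (2*s)*(-68 + s) = 2*s*(-68 + s))
H = 1/135505241 (H = 1/(2*216*(-68 + 216) + (22573 - 2838)*(-5431 + 12294)) = 1/(2*216*148 + 19735*6863) = 1/(63936 + 135441305) = 1/135505241 ≈ 7.3798e-9)
1/(-89047 + H) = 1/(-89047 + 1/135505241) = 1/(-12066335195326/135505241) = -135505241/12066335195326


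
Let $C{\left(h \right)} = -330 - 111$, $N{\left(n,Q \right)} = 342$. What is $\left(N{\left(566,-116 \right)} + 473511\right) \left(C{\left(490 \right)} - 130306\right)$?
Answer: $-61954858191$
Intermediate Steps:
$C{\left(h \right)} = -441$
$\left(N{\left(566,-116 \right)} + 473511\right) \left(C{\left(490 \right)} - 130306\right) = \left(342 + 473511\right) \left(-441 - 130306\right) = 473853 \left(-130747\right) = -61954858191$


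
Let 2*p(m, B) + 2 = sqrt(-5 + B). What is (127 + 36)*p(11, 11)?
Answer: -163 + 163*sqrt(6)/2 ≈ 36.633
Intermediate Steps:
p(m, B) = -1 + sqrt(-5 + B)/2
(127 + 36)*p(11, 11) = (127 + 36)*(-1 + sqrt(-5 + 11)/2) = 163*(-1 + sqrt(6)/2) = -163 + 163*sqrt(6)/2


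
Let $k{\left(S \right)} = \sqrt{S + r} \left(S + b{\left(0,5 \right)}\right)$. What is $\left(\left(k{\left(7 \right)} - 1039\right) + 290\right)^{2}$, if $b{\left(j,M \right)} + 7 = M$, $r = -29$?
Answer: $560451 - 7490 i \sqrt{22} \approx 5.6045 \cdot 10^{5} - 35131.0 i$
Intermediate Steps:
$b{\left(j,M \right)} = -7 + M$
$k{\left(S \right)} = \sqrt{-29 + S} \left(-2 + S\right)$ ($k{\left(S \right)} = \sqrt{S - 29} \left(S + \left(-7 + 5\right)\right) = \sqrt{-29 + S} \left(S - 2\right) = \sqrt{-29 + S} \left(-2 + S\right)$)
$\left(\left(k{\left(7 \right)} - 1039\right) + 290\right)^{2} = \left(\left(\sqrt{-29 + 7} \left(-2 + 7\right) - 1039\right) + 290\right)^{2} = \left(\left(\sqrt{-22} \cdot 5 - 1039\right) + 290\right)^{2} = \left(\left(i \sqrt{22} \cdot 5 - 1039\right) + 290\right)^{2} = \left(\left(5 i \sqrt{22} - 1039\right) + 290\right)^{2} = \left(\left(-1039 + 5 i \sqrt{22}\right) + 290\right)^{2} = \left(-749 + 5 i \sqrt{22}\right)^{2}$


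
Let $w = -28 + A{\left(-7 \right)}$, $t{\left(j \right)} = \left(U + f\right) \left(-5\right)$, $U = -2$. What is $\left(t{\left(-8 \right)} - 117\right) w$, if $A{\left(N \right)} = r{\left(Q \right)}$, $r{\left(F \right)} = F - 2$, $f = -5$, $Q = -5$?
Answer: $2870$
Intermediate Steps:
$r{\left(F \right)} = -2 + F$ ($r{\left(F \right)} = F - 2 = -2 + F$)
$A{\left(N \right)} = -7$ ($A{\left(N \right)} = -2 - 5 = -7$)
$t{\left(j \right)} = 35$ ($t{\left(j \right)} = \left(-2 - 5\right) \left(-5\right) = \left(-7\right) \left(-5\right) = 35$)
$w = -35$ ($w = -28 - 7 = -35$)
$\left(t{\left(-8 \right)} - 117\right) w = \left(35 - 117\right) \left(-35\right) = \left(-82\right) \left(-35\right) = 2870$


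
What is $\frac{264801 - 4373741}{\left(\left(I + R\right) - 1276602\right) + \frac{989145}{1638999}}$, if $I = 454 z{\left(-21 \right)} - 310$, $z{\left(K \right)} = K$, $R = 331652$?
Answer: $\frac{748283172340}{173878380229} \approx 4.3035$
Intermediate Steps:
$I = -9844$ ($I = 454 \left(-21\right) - 310 = -9534 - 310 = -9844$)
$\frac{264801 - 4373741}{\left(\left(I + R\right) - 1276602\right) + \frac{989145}{1638999}} = \frac{264801 - 4373741}{\left(\left(-9844 + 331652\right) - 1276602\right) + \frac{989145}{1638999}} = - \frac{4108940}{\left(321808 - 1276602\right) + 989145 \cdot \frac{1}{1638999}} = - \frac{4108940}{-954794 + \frac{109905}{182111}} = - \frac{4108940}{- \frac{173878380229}{182111}} = \left(-4108940\right) \left(- \frac{182111}{173878380229}\right) = \frac{748283172340}{173878380229}$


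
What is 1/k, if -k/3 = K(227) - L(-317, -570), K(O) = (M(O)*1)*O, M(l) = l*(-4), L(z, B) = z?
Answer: 1/617397 ≈ 1.6197e-6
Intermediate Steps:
M(l) = -4*l
K(O) = -4*O**2 (K(O) = (-4*O*1)*O = (-4*O)*O = -4*O**2)
k = 617397 (k = -3*(-4*227**2 - 1*(-317)) = -3*(-4*51529 + 317) = -3*(-206116 + 317) = -3*(-205799) = 617397)
1/k = 1/617397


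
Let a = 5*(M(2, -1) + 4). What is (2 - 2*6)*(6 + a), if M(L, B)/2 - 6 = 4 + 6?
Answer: -1860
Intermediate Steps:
M(L, B) = 32 (M(L, B) = 12 + 2*(4 + 6) = 12 + 2*10 = 12 + 20 = 32)
a = 180 (a = 5*(32 + 4) = 5*36 = 180)
(2 - 2*6)*(6 + a) = (2 - 2*6)*(6 + 180) = (2 - 12)*186 = -10*186 = -1860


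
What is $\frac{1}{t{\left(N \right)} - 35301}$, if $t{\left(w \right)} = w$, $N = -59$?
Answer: $- \frac{1}{35360} \approx -2.8281 \cdot 10^{-5}$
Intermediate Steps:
$\frac{1}{t{\left(N \right)} - 35301} = \frac{1}{-59 - 35301} = \frac{1}{-35360} = - \frac{1}{35360}$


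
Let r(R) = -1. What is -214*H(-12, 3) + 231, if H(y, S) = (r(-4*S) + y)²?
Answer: -35935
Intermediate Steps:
H(y, S) = (-1 + y)²
-214*H(-12, 3) + 231 = -214*(-1 - 12)² + 231 = -214*(-13)² + 231 = -214*169 + 231 = -36166 + 231 = -35935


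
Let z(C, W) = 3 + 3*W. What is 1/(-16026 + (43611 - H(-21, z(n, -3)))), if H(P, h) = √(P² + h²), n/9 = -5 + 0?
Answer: 3065/84547972 + √53/253643916 ≈ 3.6280e-5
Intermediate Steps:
n = -45 (n = 9*(-5 + 0) = 9*(-5) = -45)
1/(-16026 + (43611 - H(-21, z(n, -3)))) = 1/(-16026 + (43611 - √((-21)² + (3 + 3*(-3))²))) = 1/(-16026 + (43611 - √(441 + (3 - 9)²))) = 1/(-16026 + (43611 - √(441 + (-6)²))) = 1/(-16026 + (43611 - √(441 + 36))) = 1/(-16026 + (43611 - √477)) = 1/(-16026 + (43611 - 3*√53)) = 1/(27585 - 3*√53)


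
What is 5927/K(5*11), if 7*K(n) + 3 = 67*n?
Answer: 5927/526 ≈ 11.268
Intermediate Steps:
K(n) = -3/7 + 67*n/7 (K(n) = -3/7 + (67*n)/7 = -3/7 + 67*n/7)
5927/K(5*11) = 5927/(-3/7 + 67*(5*11)/7) = 5927/(-3/7 + (67/7)*55) = 5927/(-3/7 + 3685/7) = 5927/526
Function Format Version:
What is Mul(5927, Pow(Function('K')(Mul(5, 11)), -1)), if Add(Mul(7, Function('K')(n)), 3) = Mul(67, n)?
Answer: Rational(5927, 526) ≈ 11.268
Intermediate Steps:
Function('K')(n) = Add(Rational(-3, 7), Mul(Rational(67, 7), n)) (Function('K')(n) = Add(Rational(-3, 7), Mul(Rational(1, 7), Mul(67, n))) = Add(Rational(-3, 7), Mul(Rational(67, 7), n)))
Mul(5927, Pow(Function('K')(Mul(5, 11)), -1)) = Mul(5927, Pow(Add(Rational(-3, 7), Mul(Rational(67, 7), Mul(5, 11))), -1)) = Mul(5927, Pow(Add(Rational(-3, 7), Mul(Rational(67, 7), 55)), -1)) = Mul(5927, Pow(Add(Rational(-3, 7), Rational(3685, 7)), -1)) = Mul(5927, Pow(526, -1)) = Mul(5927, Rational(1, 526)) = Rational(5927, 526)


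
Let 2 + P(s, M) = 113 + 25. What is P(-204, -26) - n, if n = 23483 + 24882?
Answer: -48229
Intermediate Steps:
P(s, M) = 136 (P(s, M) = -2 + (113 + 25) = -2 + 138 = 136)
n = 48365
P(-204, -26) - n = 136 - 1*48365 = 136 - 48365 = -48229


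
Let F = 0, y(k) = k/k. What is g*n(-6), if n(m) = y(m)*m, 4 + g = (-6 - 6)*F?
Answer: 24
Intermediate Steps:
y(k) = 1
g = -4 (g = -4 + (-6 - 6)*0 = -4 - 12*0 = -4 + 0 = -4)
n(m) = m (n(m) = 1*m = m)
g*n(-6) = -4*(-6) = 24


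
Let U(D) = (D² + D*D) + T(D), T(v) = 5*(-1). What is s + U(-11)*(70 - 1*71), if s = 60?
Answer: -177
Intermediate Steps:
T(v) = -5
U(D) = -5 + 2*D² (U(D) = (D² + D*D) - 5 = (D² + D²) - 5 = 2*D² - 5 = -5 + 2*D²)
s + U(-11)*(70 - 1*71) = 60 + (-5 + 2*(-11)²)*(70 - 1*71) = 60 + (-5 + 2*121)*(70 - 71) = 60 + (-5 + 242)*(-1) = 60 + 237*(-1) = 60 - 237 = -177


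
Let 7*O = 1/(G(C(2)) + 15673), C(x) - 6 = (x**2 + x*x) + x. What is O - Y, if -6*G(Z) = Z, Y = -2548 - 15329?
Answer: 5882909532/329077 ≈ 17877.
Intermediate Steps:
C(x) = 6 + x + 2*x**2 (C(x) = 6 + ((x**2 + x*x) + x) = 6 + ((x**2 + x**2) + x) = 6 + (2*x**2 + x) = 6 + (x + 2*x**2) = 6 + x + 2*x**2)
Y = -17877
G(Z) = -Z/6
O = 3/329077 (O = 1/(7*(-(6 + 2 + 2*2**2)/6 + 15673)) = 1/(7*(-(6 + 2 + 2*4)/6 + 15673)) = 1/(7*(-(6 + 2 + 8)/6 + 15673)) = 1/(7*(-1/6*16 + 15673)) = 1/(7*(-8/3 + 15673)) = 1/(7*(47011/3)) = (1/7)*(3/47011) = 3/329077 ≈ 9.1164e-6)
O - Y = 3/329077 - 1*(-17877) = 3/329077 + 17877 = 5882909532/329077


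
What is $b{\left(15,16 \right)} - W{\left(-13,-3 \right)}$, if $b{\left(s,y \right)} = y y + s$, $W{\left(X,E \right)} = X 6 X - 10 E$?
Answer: $-773$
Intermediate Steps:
$W{\left(X,E \right)} = - 10 E + 6 X^{2}$ ($W{\left(X,E \right)} = 6 X X - 10 E = 6 X^{2} - 10 E = - 10 E + 6 X^{2}$)
$b{\left(s,y \right)} = s + y^{2}$ ($b{\left(s,y \right)} = y^{2} + s = s + y^{2}$)
$b{\left(15,16 \right)} - W{\left(-13,-3 \right)} = \left(15 + 16^{2}\right) - \left(\left(-10\right) \left(-3\right) + 6 \left(-13\right)^{2}\right) = \left(15 + 256\right) - \left(30 + 6 \cdot 169\right) = 271 - \left(30 + 1014\right) = 271 - 1044 = -773$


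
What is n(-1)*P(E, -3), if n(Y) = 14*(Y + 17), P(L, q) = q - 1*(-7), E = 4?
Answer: 896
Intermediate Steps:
P(L, q) = 7 + q (P(L, q) = q + 7 = 7 + q)
n(Y) = 238 + 14*Y (n(Y) = 14*(17 + Y) = 238 + 14*Y)
n(-1)*P(E, -3) = (238 + 14*(-1))*(7 - 3) = (238 - 14)*4 = 224*4 = 896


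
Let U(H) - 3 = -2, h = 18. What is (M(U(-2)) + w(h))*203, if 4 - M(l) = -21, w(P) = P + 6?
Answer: 9947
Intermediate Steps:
w(P) = 6 + P
U(H) = 1 (U(H) = 3 - 2 = 1)
M(l) = 25 (M(l) = 4 - 1*(-21) = 4 + 21 = 25)
(M(U(-2)) + w(h))*203 = (25 + (6 + 18))*203 = (25 + 24)*203 = 49*203 = 9947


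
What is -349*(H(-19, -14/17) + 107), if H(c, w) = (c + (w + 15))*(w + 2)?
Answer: -10219767/289 ≈ -35363.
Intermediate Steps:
H(c, w) = (2 + w)*(15 + c + w) (H(c, w) = (c + (15 + w))*(2 + w) = (15 + c + w)*(2 + w) = (2 + w)*(15 + c + w))
-349*(H(-19, -14/17) + 107) = -349*((30 + (-14/17)² + 2*(-19) + 17*(-14/17) - (-266)/17) + 107) = -349*((30 + (-14*1/17)² - 38 + 17*(-14*1/17) - (-266)/17) + 107) = -349*((30 + (-14/17)² - 38 + 17*(-14/17) - 19*(-14/17)) + 107) = -349*((30 + 196/289 - 38 - 14 + 266/17) + 107) = -349*(-1640/289 + 107) = -349*29283/289 = -10219767/289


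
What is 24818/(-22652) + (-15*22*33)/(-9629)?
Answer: 3853879/109058054 ≈ 0.035338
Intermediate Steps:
24818/(-22652) + (-15*22*33)/(-9629) = 24818*(-1/22652) - 330*33*(-1/9629) = -12409/11326 - 10890*(-1/9629) = -12409/11326 + 10890/9629 = 3853879/109058054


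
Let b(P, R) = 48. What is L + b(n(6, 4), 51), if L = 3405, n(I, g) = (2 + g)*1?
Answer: 3453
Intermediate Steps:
n(I, g) = 2 + g
L + b(n(6, 4), 51) = 3405 + 48 = 3453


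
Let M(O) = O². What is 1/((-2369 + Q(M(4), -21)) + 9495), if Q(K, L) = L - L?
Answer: 1/7126 ≈ 0.00014033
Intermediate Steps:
Q(K, L) = 0
1/((-2369 + Q(M(4), -21)) + 9495) = 1/((-2369 + 0) + 9495) = 1/(-2369 + 9495) = 1/7126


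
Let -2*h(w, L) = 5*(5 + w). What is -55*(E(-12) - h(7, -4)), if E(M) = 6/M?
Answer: -3245/2 ≈ -1622.5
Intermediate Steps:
h(w, L) = -25/2 - 5*w/2 (h(w, L) = -5*(5 + w)/2 = -(25 + 5*w)/2 = -25/2 - 5*w/2)
-55*(E(-12) - h(7, -4)) = -55*(6/(-12) - (-25/2 - 5/2*7)) = -55*(6*(-1/12) - (-25/2 - 35/2)) = -55*(-½ - 1*(-30)) = -55*(-½ + 30) = -55*59/2 = -3245/2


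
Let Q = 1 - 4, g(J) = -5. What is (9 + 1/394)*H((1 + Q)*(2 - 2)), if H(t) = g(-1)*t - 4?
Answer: -7094/197 ≈ -36.010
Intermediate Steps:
Q = -3
H(t) = -4 - 5*t (H(t) = -5*t - 4 = -4 - 5*t)
(9 + 1/394)*H((1 + Q)*(2 - 2)) = (9 + 1/394)*(-4 - 5*(1 - 3)*(2 - 2)) = (9 + 1/394)*(-4 - (-10)*0) = 3547*(-4 - 5*0)/394 = 3547*(-4 + 0)/394 = (3547/394)*(-4) = -7094/197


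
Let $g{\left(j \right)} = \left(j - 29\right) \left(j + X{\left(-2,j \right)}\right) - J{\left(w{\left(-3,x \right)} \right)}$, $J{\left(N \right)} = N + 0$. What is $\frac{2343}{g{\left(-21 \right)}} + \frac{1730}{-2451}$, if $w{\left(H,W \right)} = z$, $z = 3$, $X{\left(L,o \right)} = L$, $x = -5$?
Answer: $\frac{3758383}{2811297} \approx 1.3369$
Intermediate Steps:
$w{\left(H,W \right)} = 3$
$J{\left(N \right)} = N$
$g{\left(j \right)} = -3 + \left(-29 + j\right) \left(-2 + j\right)$ ($g{\left(j \right)} = \left(j - 29\right) \left(j - 2\right) - 3 = \left(-29 + j\right) \left(-2 + j\right) - 3 = -3 + \left(-29 + j\right) \left(-2 + j\right)$)
$\frac{2343}{g{\left(-21 \right)}} + \frac{1730}{-2451} = \frac{2343}{55 + \left(-21\right)^{2} - -651} + \frac{1730}{-2451} = \frac{2343}{55 + 441 + 651} + 1730 \left(- \frac{1}{2451}\right) = \frac{2343}{1147} - \frac{1730}{2451} = \frac{3758383}{2811297}$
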